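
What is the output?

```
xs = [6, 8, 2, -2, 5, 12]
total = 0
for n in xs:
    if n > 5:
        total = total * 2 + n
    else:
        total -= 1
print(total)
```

46

n=6: >5, total = 0*2+6 = 6
n=8: >5, total = 6*2+8 = 20
n=2: not >5, total = 20-1 = 19
n=-2: not >5, total = 19-1 = 18
n=5: not >5, total = 18-1 = 17
n=12: >5, total = 17*2+12 = 46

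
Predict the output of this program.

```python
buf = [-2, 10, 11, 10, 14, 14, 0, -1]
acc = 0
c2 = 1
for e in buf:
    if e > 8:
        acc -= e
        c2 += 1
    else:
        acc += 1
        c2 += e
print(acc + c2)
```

e=-2: not >8, acc = 0+1 = 1; c2=-1
e=10: >8, acc = 1-10 = -9; c2=0
e=11: >8, acc = (-9)-11 = -20; c2=1
e=10: >8, acc = (-20)-10 = -30; c2=2
e=14: >8, acc = (-30)-14 = -44; c2=3
e=14: >8, acc = (-44)-14 = -58; c2=4
e=0: not >8, acc = (-58)+1 = -57; c2=4
e=-1: not >8, acc = (-57)+1 = -56; c2=3
acc+c2 = (-56)+3 = -53

-53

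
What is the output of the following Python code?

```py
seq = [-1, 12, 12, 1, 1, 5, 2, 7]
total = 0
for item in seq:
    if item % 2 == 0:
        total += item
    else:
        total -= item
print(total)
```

13

item=-1: not even, total = 0-(-1) = 1
item=12: even, total = 1+12 = 13
item=12: even, total = 13+12 = 25
item=1: not even, total = 25-1 = 24
item=1: not even, total = 24-1 = 23
item=5: not even, total = 23-5 = 18
item=2: even, total = 18+2 = 20
item=7: not even, total = 20-7 = 13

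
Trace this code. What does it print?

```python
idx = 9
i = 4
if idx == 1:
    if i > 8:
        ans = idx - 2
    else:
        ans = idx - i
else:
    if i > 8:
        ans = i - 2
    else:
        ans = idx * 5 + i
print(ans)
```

49

idx=9, i=4
idx == 1 is False; i > 8 is False
→ ans = idx * 5 + i = 49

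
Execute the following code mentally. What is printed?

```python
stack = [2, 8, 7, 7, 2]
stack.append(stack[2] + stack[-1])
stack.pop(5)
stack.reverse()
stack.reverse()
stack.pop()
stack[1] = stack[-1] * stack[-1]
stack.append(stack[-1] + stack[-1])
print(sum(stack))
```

79

append stack[2]+stack[-1] = 7+2 = 9 → [2, 8, 7, 7, 2, 9]
pop(5) removes 9 → [2, 8, 7, 7, 2]
reverse → [2, 7, 7, 8, 2]
reverse → [2, 8, 7, 7, 2]
pop() removes 2 → [2, 8, 7, 7]
stack[1] = stack[-1]*stack[-1] = 7*7 = 49 → [2, 49, 7, 7]
append stack[-1]+stack[-1] = 7+7 = 14 → [2, 49, 7, 7, 14]
sum = 79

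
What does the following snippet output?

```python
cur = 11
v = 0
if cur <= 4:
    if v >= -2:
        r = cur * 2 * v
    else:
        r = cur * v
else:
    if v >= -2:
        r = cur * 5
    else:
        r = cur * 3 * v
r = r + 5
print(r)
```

60

cur=11, v=0
cur <= 4 is False; v >= -2 is True
→ r = cur * 5 = 55
r = 55+5 = 60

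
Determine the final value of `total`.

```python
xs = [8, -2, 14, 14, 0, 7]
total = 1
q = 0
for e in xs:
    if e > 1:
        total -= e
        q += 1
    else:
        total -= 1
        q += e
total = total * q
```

e=8: >1, total = 1-8 = -7; q=1
e=-2: not >1, total = (-7)-1 = -8; q=-1
e=14: >1, total = (-8)-14 = -22; q=0
e=14: >1, total = (-22)-14 = -36; q=1
e=0: not >1, total = (-36)-1 = -37; q=1
e=7: >1, total = (-37)-7 = -44; q=2
total*q = (-44)*2 = -88

-88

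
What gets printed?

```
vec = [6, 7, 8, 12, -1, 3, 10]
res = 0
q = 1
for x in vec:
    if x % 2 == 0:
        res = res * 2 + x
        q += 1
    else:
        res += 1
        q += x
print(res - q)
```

x=6: even, res = 0*2+6 = 6; q=2
x=7: not even, res = 6+1 = 7; q=9
x=8: even, res = 7*2+8 = 22; q=10
x=12: even, res = 22*2+12 = 56; q=11
x=-1: not even, res = 56+1 = 57; q=10
x=3: not even, res = 57+1 = 58; q=13
x=10: even, res = 58*2+10 = 126; q=14
res-q = 126-14 = 112

112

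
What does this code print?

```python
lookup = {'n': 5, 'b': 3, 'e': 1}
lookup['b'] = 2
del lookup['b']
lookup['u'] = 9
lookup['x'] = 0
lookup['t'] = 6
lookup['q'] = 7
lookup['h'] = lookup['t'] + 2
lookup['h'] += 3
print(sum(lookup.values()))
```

lookup['b'] = 2 → {'n': 5, 'b': 2, 'e': 1}
del 'b' → {'n': 5, 'e': 1}
lookup['u'] = 9 → {'n': 5, 'e': 1, 'u': 9}
lookup['x'] = 0 → {'n': 5, 'e': 1, 'u': 9, 'x': 0}
lookup['t'] = 6 → {'n': 5, 'e': 1, 'u': 9, 'x': 0, 't': 6}
lookup['q'] = 7 → {'n': 5, 'e': 1, 'u': 9, 'x': 0, 't': 6, 'q': 7}
lookup['h'] = lookup['t']+2 = 8 → {'n': 5, 'e': 1, 'u': 9, 'x': 0, 't': 6, 'q': 7, 'h': 8}
lookup['h'] = 8+3 = 11 → {'n': 5, 'e': 1, 'u': 9, 'x': 0, 't': 6, 'q': 7, 'h': 11}
sum of values = 39

39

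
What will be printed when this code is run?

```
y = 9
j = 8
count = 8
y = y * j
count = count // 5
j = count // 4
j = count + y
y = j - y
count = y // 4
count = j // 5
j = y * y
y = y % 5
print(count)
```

14

y = 9*8 = 72
count = 8//5 = 1
j = 1//4 = 0
j = 1+72 = 73
y = 73-72 = 1
count = 1//4 = 0
count = 73//5 = 14
j = 1*1 = 1
y = 1%5 = 1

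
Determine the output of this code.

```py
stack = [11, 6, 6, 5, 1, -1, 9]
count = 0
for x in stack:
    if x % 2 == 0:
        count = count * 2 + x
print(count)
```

x=11: not even
x=6: even, count = 0*2+6 = 6
x=6: even, count = 6*2+6 = 18
x=5: not even
x=1: not even
x=-1: not even
x=9: not even

18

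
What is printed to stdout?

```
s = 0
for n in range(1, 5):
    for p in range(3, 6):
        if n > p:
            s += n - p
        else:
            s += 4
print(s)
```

45

n=1,p=3: not 1>3, s = 0+4 = 4
n=1,p=4: not 1>4, s = 4+4 = 8
n=1,p=5: not 1>5, s = 8+4 = 12
n=2,p=3: not 2>3, s = 12+4 = 16
n=2,p=4: not 2>4, s = 16+4 = 20
n=2,p=5: not 2>5, s = 20+4 = 24
n=3,p=3: not 3>3, s = 24+4 = 28
n=3,p=4: not 3>4, s = 28+4 = 32
n=3,p=5: not 3>5, s = 32+4 = 36
n=4,p=3: 4>3, s = 36+1 = 37
n=4,p=4: not 4>4, s = 37+4 = 41
n=4,p=5: not 4>5, s = 41+4 = 45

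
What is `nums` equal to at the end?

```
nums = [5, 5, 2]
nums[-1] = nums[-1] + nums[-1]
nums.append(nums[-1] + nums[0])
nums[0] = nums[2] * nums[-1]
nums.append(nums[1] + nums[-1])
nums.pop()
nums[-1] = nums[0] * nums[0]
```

nums[-1] = nums[-1]+nums[-1] = 2+2 = 4 → [5, 5, 4]
append nums[-1]+nums[0] = 4+5 = 9 → [5, 5, 4, 9]
nums[0] = nums[2]*nums[-1] = 4*9 = 36 → [36, 5, 4, 9]
append nums[1]+nums[-1] = 5+9 = 14 → [36, 5, 4, 9, 14]
pop() removes 14 → [36, 5, 4, 9]
nums[-1] = nums[0]*nums[0] = 36*36 = 1296 → [36, 5, 4, 1296]

[36, 5, 4, 1296]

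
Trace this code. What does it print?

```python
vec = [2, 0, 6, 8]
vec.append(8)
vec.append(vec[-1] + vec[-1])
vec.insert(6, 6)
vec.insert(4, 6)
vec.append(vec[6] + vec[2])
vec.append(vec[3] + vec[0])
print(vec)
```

append 8 → [2, 0, 6, 8, 8]
append vec[-1]+vec[-1] = 8+8 = 16 → [2, 0, 6, 8, 8, 16]
insert 6 at 6 → [2, 0, 6, 8, 8, 16, 6]
insert 6 at 4 → [2, 0, 6, 8, 6, 8, 16, 6]
append vec[6]+vec[2] = 16+6 = 22 → [2, 0, 6, 8, 6, 8, 16, 6, 22]
append vec[3]+vec[0] = 8+2 = 10 → [2, 0, 6, 8, 6, 8, 16, 6, 22, 10]

[2, 0, 6, 8, 6, 8, 16, 6, 22, 10]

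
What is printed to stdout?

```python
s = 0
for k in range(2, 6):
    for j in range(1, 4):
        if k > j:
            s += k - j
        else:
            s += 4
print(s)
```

k=2,j=1: 2>1, s = 0+1 = 1
k=2,j=2: not 2>2, s = 1+4 = 5
k=2,j=3: not 2>3, s = 5+4 = 9
k=3,j=1: 3>1, s = 9+2 = 11
k=3,j=2: 3>2, s = 11+1 = 12
k=3,j=3: not 3>3, s = 12+4 = 16
k=4,j=1: 4>1, s = 16+3 = 19
k=4,j=2: 4>2, s = 19+2 = 21
k=4,j=3: 4>3, s = 21+1 = 22
k=5,j=1: 5>1, s = 22+4 = 26
k=5,j=2: 5>2, s = 26+3 = 29
k=5,j=3: 5>3, s = 29+2 = 31

31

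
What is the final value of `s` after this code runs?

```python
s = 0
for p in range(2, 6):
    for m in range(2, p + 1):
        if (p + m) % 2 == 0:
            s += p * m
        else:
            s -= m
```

p=2,m=2: even sum, s = 0+4 = 4
p=3,m=2: odd sum, s = 4-2 = 2
p=3,m=3: even sum, s = 2+9 = 11
p=4,m=2: even sum, s = 11+8 = 19
p=4,m=3: odd sum, s = 19-3 = 16
p=4,m=4: even sum, s = 16+16 = 32
p=5,m=2: odd sum, s = 32-2 = 30
p=5,m=3: even sum, s = 30+15 = 45
p=5,m=4: odd sum, s = 45-4 = 41
p=5,m=5: even sum, s = 41+25 = 66

66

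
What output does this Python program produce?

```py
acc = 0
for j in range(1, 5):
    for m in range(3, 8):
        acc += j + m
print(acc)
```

150

j=1,m=3: acc = 0+4 = 4
j=1,m=4: acc = 4+5 = 9
j=1,m=5: acc = 9+6 = 15
j=1,m=6: acc = 15+7 = 22
j=1,m=7: acc = 22+8 = 30
j=2,m=3: acc = 30+5 = 35
j=2,m=4: acc = 35+6 = 41
j=2,m=5: acc = 41+7 = 48
j=2,m=6: acc = 48+8 = 56
j=2,m=7: acc = 56+9 = 65
j=3,m=3: acc = 65+6 = 71
j=3,m=4: acc = 71+7 = 78
j=3,m=5: acc = 78+8 = 86
j=3,m=6: acc = 86+9 = 95
j=3,m=7: acc = 95+10 = 105
j=4,m=3: acc = 105+7 = 112
j=4,m=4: acc = 112+8 = 120
j=4,m=5: acc = 120+9 = 129
j=4,m=6: acc = 129+10 = 139
j=4,m=7: acc = 139+11 = 150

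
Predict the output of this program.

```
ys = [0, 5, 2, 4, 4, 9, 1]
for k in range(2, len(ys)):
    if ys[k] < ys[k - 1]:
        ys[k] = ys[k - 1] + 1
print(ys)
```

[0, 5, 6, 7, 8, 9, 10]

k=2: 2<5, ys[2] = 5+1 = 6 → [0, 5, 6, 4, 4, 9, 1]
k=3: 4<6, ys[3] = 6+1 = 7 → [0, 5, 6, 7, 4, 9, 1]
k=4: 4<7, ys[4] = 7+1 = 8 → [0, 5, 6, 7, 8, 9, 1]
k=5: 9>=8, unchanged → [0, 5, 6, 7, 8, 9, 1]
k=6: 1<9, ys[6] = 9+1 = 10 → [0, 5, 6, 7, 8, 9, 10]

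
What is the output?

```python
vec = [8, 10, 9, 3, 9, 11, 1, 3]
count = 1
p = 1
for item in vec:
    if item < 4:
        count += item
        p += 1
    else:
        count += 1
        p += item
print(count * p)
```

663

item=8: not <4, count = 1+1 = 2; p=9
item=10: not <4, count = 2+1 = 3; p=19
item=9: not <4, count = 3+1 = 4; p=28
item=3: <4, count = 4+3 = 7; p=29
item=9: not <4, count = 7+1 = 8; p=38
item=11: not <4, count = 8+1 = 9; p=49
item=1: <4, count = 9+1 = 10; p=50
item=3: <4, count = 10+3 = 13; p=51
count*p = 13*51 = 663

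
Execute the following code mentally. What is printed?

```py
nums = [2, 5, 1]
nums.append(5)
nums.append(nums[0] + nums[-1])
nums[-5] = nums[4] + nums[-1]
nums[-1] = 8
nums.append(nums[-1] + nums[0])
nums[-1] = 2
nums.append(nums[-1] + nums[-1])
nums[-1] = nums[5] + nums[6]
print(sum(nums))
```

41

append 5 → [2, 5, 1, 5]
append nums[0]+nums[-1] = 2+5 = 7 → [2, 5, 1, 5, 7]
nums[-5] = nums[4]+nums[-1] = 7+7 = 14 → [14, 5, 1, 5, 7]
nums[-1] = 8 → [14, 5, 1, 5, 8]
append nums[-1]+nums[0] = 8+14 = 22 → [14, 5, 1, 5, 8, 22]
nums[-1] = 2 → [14, 5, 1, 5, 8, 2]
append nums[-1]+nums[-1] = 2+2 = 4 → [14, 5, 1, 5, 8, 2, 4]
nums[-1] = nums[5]+nums[6] = 2+4 = 6 → [14, 5, 1, 5, 8, 2, 6]
sum = 41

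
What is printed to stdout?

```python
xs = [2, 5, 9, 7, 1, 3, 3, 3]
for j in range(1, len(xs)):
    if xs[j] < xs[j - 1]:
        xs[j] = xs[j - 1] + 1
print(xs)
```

[2, 5, 9, 10, 11, 12, 13, 14]

j=1: 5>=2, unchanged → [2, 5, 9, 7, 1, 3, 3, 3]
j=2: 9>=5, unchanged → [2, 5, 9, 7, 1, 3, 3, 3]
j=3: 7<9, xs[3] = 9+1 = 10 → [2, 5, 9, 10, 1, 3, 3, 3]
j=4: 1<10, xs[4] = 10+1 = 11 → [2, 5, 9, 10, 11, 3, 3, 3]
j=5: 3<11, xs[5] = 11+1 = 12 → [2, 5, 9, 10, 11, 12, 3, 3]
j=6: 3<12, xs[6] = 12+1 = 13 → [2, 5, 9, 10, 11, 12, 13, 3]
j=7: 3<13, xs[7] = 13+1 = 14 → [2, 5, 9, 10, 11, 12, 13, 14]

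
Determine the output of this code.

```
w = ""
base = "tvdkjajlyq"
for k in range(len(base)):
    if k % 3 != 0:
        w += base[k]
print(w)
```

k=0: skip
k=1: add 'v' → 'v'
k=2: add 'd' → 'vd'
k=3: skip
k=4: add 'j' → 'vdj'
k=5: add 'a' → 'vdja'
k=6: skip
k=7: add 'l' → 'vdjal'
k=8: add 'y' → 'vdjaly'
k=9: skip

vdjaly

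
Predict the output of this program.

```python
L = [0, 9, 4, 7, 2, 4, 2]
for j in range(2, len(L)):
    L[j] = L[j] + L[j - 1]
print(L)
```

j=2: L[2] = 4+9 = 13 → [0, 9, 13, 7, 2, 4, 2]
j=3: L[3] = 7+13 = 20 → [0, 9, 13, 20, 2, 4, 2]
j=4: L[4] = 2+20 = 22 → [0, 9, 13, 20, 22, 4, 2]
j=5: L[5] = 4+22 = 26 → [0, 9, 13, 20, 22, 26, 2]
j=6: L[6] = 2+26 = 28 → [0, 9, 13, 20, 22, 26, 28]

[0, 9, 13, 20, 22, 26, 28]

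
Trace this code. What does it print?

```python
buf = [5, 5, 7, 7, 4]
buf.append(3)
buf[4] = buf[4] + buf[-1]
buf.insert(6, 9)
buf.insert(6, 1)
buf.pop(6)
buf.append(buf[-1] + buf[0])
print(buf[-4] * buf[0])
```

append 3 → [5, 5, 7, 7, 4, 3]
buf[4] = buf[4]+buf[-1] = 4+3 = 7 → [5, 5, 7, 7, 7, 3]
insert 9 at 6 → [5, 5, 7, 7, 7, 3, 9]
insert 1 at 6 → [5, 5, 7, 7, 7, 3, 1, 9]
pop(6) removes 1 → [5, 5, 7, 7, 7, 3, 9]
append buf[-1]+buf[0] = 9+5 = 14 → [5, 5, 7, 7, 7, 3, 9, 14]
buf[-4]*buf[0] = 7*5 = 35

35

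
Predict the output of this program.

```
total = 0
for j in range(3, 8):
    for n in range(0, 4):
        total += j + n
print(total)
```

j=3,n=0: total = 0+3 = 3
j=3,n=1: total = 3+4 = 7
j=3,n=2: total = 7+5 = 12
j=3,n=3: total = 12+6 = 18
j=4,n=0: total = 18+4 = 22
j=4,n=1: total = 22+5 = 27
j=4,n=2: total = 27+6 = 33
j=4,n=3: total = 33+7 = 40
j=5,n=0: total = 40+5 = 45
j=5,n=1: total = 45+6 = 51
j=5,n=2: total = 51+7 = 58
j=5,n=3: total = 58+8 = 66
j=6,n=0: total = 66+6 = 72
j=6,n=1: total = 72+7 = 79
j=6,n=2: total = 79+8 = 87
j=6,n=3: total = 87+9 = 96
j=7,n=0: total = 96+7 = 103
j=7,n=1: total = 103+8 = 111
j=7,n=2: total = 111+9 = 120
j=7,n=3: total = 120+10 = 130

130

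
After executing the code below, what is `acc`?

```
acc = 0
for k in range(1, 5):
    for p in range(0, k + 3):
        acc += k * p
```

k=1,p=0: acc = 0+0 = 0
k=1,p=1: acc = 0+1 = 1
k=1,p=2: acc = 1+2 = 3
k=1,p=3: acc = 3+3 = 6
k=2,p=0: acc = 6+0 = 6
k=2,p=1: acc = 6+2 = 8
k=2,p=2: acc = 8+4 = 12
k=2,p=3: acc = 12+6 = 18
k=2,p=4: acc = 18+8 = 26
k=3,p=0: acc = 26+0 = 26
k=3,p=1: acc = 26+3 = 29
k=3,p=2: acc = 29+6 = 35
k=3,p=3: acc = 35+9 = 44
k=3,p=4: acc = 44+12 = 56
k=3,p=5: acc = 56+15 = 71
k=4,p=0: acc = 71+0 = 71
k=4,p=1: acc = 71+4 = 75
k=4,p=2: acc = 75+8 = 83
k=4,p=3: acc = 83+12 = 95
k=4,p=4: acc = 95+16 = 111
k=4,p=5: acc = 111+20 = 131
k=4,p=6: acc = 131+24 = 155

155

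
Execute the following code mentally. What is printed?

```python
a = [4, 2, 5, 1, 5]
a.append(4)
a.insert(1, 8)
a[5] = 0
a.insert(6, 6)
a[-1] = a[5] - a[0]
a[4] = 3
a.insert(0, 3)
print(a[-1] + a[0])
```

-1

append 4 → [4, 2, 5, 1, 5, 4]
insert 8 at 1 → [4, 8, 2, 5, 1, 5, 4]
a[5] = 0 → [4, 8, 2, 5, 1, 0, 4]
insert 6 at 6 → [4, 8, 2, 5, 1, 0, 6, 4]
a[-1] = a[5]-a[0] = 0-4 = -4 → [4, 8, 2, 5, 1, 0, 6, -4]
a[4] = 3 → [4, 8, 2, 5, 3, 0, 6, -4]
insert 3 at 0 → [3, 4, 8, 2, 5, 3, 0, 6, -4]
a[-1]+a[0] = (-4)+3 = -1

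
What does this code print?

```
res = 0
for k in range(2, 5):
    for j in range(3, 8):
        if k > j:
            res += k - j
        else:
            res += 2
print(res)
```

29

k=2,j=3: not 2>3, res = 0+2 = 2
k=2,j=4: not 2>4, res = 2+2 = 4
k=2,j=5: not 2>5, res = 4+2 = 6
k=2,j=6: not 2>6, res = 6+2 = 8
k=2,j=7: not 2>7, res = 8+2 = 10
k=3,j=3: not 3>3, res = 10+2 = 12
k=3,j=4: not 3>4, res = 12+2 = 14
k=3,j=5: not 3>5, res = 14+2 = 16
k=3,j=6: not 3>6, res = 16+2 = 18
k=3,j=7: not 3>7, res = 18+2 = 20
k=4,j=3: 4>3, res = 20+1 = 21
k=4,j=4: not 4>4, res = 21+2 = 23
k=4,j=5: not 4>5, res = 23+2 = 25
k=4,j=6: not 4>6, res = 25+2 = 27
k=4,j=7: not 4>7, res = 27+2 = 29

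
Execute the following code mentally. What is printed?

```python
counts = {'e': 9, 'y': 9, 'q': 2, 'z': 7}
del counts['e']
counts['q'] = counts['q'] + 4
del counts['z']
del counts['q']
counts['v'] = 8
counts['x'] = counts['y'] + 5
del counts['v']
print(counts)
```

{'y': 9, 'x': 14}

del 'e' → {'y': 9, 'q': 2, 'z': 7}
counts['q'] = counts['q']+4 = 6 → {'y': 9, 'q': 6, 'z': 7}
del 'z' → {'y': 9, 'q': 6}
del 'q' → {'y': 9}
counts['v'] = 8 → {'y': 9, 'v': 8}
counts['x'] = counts['y']+5 = 14 → {'y': 9, 'v': 8, 'x': 14}
del 'v' → {'y': 9, 'x': 14}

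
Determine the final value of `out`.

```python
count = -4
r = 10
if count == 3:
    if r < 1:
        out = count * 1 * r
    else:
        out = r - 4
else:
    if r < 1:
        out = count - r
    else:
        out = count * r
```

count=-4, r=10
count == 3 is False; r < 1 is False
→ out = count * r = -40

-40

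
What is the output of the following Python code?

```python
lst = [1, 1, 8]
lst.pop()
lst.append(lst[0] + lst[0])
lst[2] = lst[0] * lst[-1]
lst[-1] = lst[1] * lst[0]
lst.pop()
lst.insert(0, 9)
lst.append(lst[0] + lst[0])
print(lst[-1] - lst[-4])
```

pop() removes 8 → [1, 1]
append lst[0]+lst[0] = 1+1 = 2 → [1, 1, 2]
lst[2] = lst[0]*lst[-1] = 1*2 = 2 → [1, 1, 2]
lst[-1] = lst[1]*lst[0] = 1*1 = 1 → [1, 1, 1]
pop() removes 1 → [1, 1]
insert 9 at 0 → [9, 1, 1]
append lst[0]+lst[0] = 9+9 = 18 → [9, 1, 1, 18]
lst[-1]-lst[-4] = 18-9 = 9

9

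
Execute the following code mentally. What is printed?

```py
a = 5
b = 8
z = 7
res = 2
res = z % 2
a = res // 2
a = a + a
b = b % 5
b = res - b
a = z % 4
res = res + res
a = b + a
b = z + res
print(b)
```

9

res = 7%2 = 1
a = 1//2 = 0
a = 0+0 = 0
b = 8%5 = 3
b = 1-3 = -2
a = 7%4 = 3
res = 1+1 = 2
a = (-2)+3 = 1
b = 7+2 = 9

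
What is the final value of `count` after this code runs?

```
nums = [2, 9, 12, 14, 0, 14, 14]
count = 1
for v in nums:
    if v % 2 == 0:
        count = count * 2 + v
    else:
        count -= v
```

v=2: even, count = 1*2+2 = 4
v=9: not even, count = 4-9 = -5
v=12: even, count = (-5)*2+12 = 2
v=14: even, count = 2*2+14 = 18
v=0: even, count = 18*2+0 = 36
v=14: even, count = 36*2+14 = 86
v=14: even, count = 86*2+14 = 186

186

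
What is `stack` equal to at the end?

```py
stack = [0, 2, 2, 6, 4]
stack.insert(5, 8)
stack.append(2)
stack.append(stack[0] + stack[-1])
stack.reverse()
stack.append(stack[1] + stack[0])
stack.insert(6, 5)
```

[2, 2, 8, 4, 6, 2, 5, 2, 0, 4]

insert 8 at 5 → [0, 2, 2, 6, 4, 8]
append 2 → [0, 2, 2, 6, 4, 8, 2]
append stack[0]+stack[-1] = 0+2 = 2 → [0, 2, 2, 6, 4, 8, 2, 2]
reverse → [2, 2, 8, 4, 6, 2, 2, 0]
append stack[1]+stack[0] = 2+2 = 4 → [2, 2, 8, 4, 6, 2, 2, 0, 4]
insert 5 at 6 → [2, 2, 8, 4, 6, 2, 5, 2, 0, 4]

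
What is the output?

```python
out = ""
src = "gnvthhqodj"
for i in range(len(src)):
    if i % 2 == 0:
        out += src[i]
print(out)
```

gvhqd

i=0: add 'g' → 'g'
i=1: skip
i=2: add 'v' → 'gv'
i=3: skip
i=4: add 'h' → 'gvh'
i=5: skip
i=6: add 'q' → 'gvhq'
i=7: skip
i=8: add 'd' → 'gvhqd'
i=9: skip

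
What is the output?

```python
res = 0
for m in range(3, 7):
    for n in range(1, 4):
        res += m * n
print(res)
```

108

m=3,n=1: res = 0+3 = 3
m=3,n=2: res = 3+6 = 9
m=3,n=3: res = 9+9 = 18
m=4,n=1: res = 18+4 = 22
m=4,n=2: res = 22+8 = 30
m=4,n=3: res = 30+12 = 42
m=5,n=1: res = 42+5 = 47
m=5,n=2: res = 47+10 = 57
m=5,n=3: res = 57+15 = 72
m=6,n=1: res = 72+6 = 78
m=6,n=2: res = 78+12 = 90
m=6,n=3: res = 90+18 = 108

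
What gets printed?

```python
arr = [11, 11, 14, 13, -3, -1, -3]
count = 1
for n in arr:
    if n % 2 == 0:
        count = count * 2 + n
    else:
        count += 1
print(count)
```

n=11: not even, count = 1+1 = 2
n=11: not even, count = 2+1 = 3
n=14: even, count = 3*2+14 = 20
n=13: not even, count = 20+1 = 21
n=-3: not even, count = 21+1 = 22
n=-1: not even, count = 22+1 = 23
n=-3: not even, count = 23+1 = 24

24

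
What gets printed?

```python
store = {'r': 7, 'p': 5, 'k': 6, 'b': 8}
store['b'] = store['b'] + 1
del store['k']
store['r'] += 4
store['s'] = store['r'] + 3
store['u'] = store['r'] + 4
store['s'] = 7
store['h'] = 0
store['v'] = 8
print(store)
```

store['b'] = store['b']+1 = 9 → {'r': 7, 'p': 5, 'k': 6, 'b': 9}
del 'k' → {'r': 7, 'p': 5, 'b': 9}
store['r'] = 7+4 = 11 → {'r': 11, 'p': 5, 'b': 9}
store['s'] = store['r']+3 = 14 → {'r': 11, 'p': 5, 'b': 9, 's': 14}
store['u'] = store['r']+4 = 15 → {'r': 11, 'p': 5, 'b': 9, 's': 14, 'u': 15}
store['s'] = 7 → {'r': 11, 'p': 5, 'b': 9, 's': 7, 'u': 15}
store['h'] = 0 → {'r': 11, 'p': 5, 'b': 9, 's': 7, 'u': 15, 'h': 0}
store['v'] = 8 → {'r': 11, 'p': 5, 'b': 9, 's': 7, 'u': 15, 'h': 0, 'v': 8}

{'r': 11, 'p': 5, 'b': 9, 's': 7, 'u': 15, 'h': 0, 'v': 8}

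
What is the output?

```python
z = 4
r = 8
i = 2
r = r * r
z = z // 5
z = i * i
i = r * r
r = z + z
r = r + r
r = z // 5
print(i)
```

r = 8*8 = 64
z = 4//5 = 0
z = 2*2 = 4
i = 64*64 = 4096
r = 4+4 = 8
r = 8+8 = 16
r = 4//5 = 0

4096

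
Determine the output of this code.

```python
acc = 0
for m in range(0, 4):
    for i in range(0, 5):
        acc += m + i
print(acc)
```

m=0,i=0: acc = 0+0 = 0
m=0,i=1: acc = 0+1 = 1
m=0,i=2: acc = 1+2 = 3
m=0,i=3: acc = 3+3 = 6
m=0,i=4: acc = 6+4 = 10
m=1,i=0: acc = 10+1 = 11
m=1,i=1: acc = 11+2 = 13
m=1,i=2: acc = 13+3 = 16
m=1,i=3: acc = 16+4 = 20
m=1,i=4: acc = 20+5 = 25
m=2,i=0: acc = 25+2 = 27
m=2,i=1: acc = 27+3 = 30
m=2,i=2: acc = 30+4 = 34
m=2,i=3: acc = 34+5 = 39
m=2,i=4: acc = 39+6 = 45
m=3,i=0: acc = 45+3 = 48
m=3,i=1: acc = 48+4 = 52
m=3,i=2: acc = 52+5 = 57
m=3,i=3: acc = 57+6 = 63
m=3,i=4: acc = 63+7 = 70

70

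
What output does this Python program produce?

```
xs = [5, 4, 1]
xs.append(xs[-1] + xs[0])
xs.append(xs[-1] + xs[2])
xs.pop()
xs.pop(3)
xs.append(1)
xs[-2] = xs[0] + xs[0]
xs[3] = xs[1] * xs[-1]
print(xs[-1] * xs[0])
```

20

append xs[-1]+xs[0] = 1+5 = 6 → [5, 4, 1, 6]
append xs[-1]+xs[2] = 6+1 = 7 → [5, 4, 1, 6, 7]
pop() removes 7 → [5, 4, 1, 6]
pop(3) removes 6 → [5, 4, 1]
append 1 → [5, 4, 1, 1]
xs[-2] = xs[0]+xs[0] = 5+5 = 10 → [5, 4, 10, 1]
xs[3] = xs[1]*xs[-1] = 4*1 = 4 → [5, 4, 10, 4]
xs[-1]*xs[0] = 4*5 = 20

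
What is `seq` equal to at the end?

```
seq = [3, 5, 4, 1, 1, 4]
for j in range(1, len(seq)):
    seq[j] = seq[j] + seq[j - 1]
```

[3, 8, 12, 13, 14, 18]

j=1: seq[1] = 5+3 = 8 → [3, 8, 4, 1, 1, 4]
j=2: seq[2] = 4+8 = 12 → [3, 8, 12, 1, 1, 4]
j=3: seq[3] = 1+12 = 13 → [3, 8, 12, 13, 1, 4]
j=4: seq[4] = 1+13 = 14 → [3, 8, 12, 13, 14, 4]
j=5: seq[5] = 4+14 = 18 → [3, 8, 12, 13, 14, 18]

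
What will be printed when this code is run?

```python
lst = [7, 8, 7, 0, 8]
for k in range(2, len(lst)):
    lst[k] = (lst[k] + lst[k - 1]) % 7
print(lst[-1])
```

k=2: lst[2] = (7+8)%7 = 1 → [7, 8, 1, 0, 8]
k=3: lst[3] = (0+1)%7 = 1 → [7, 8, 1, 1, 8]
k=4: lst[4] = (8+1)%7 = 2 → [7, 8, 1, 1, 2]

2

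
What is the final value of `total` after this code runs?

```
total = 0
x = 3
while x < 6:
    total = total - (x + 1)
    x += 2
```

-10

x=3: total = 0-4 = -4
x=5: total = (-4)-6 = -10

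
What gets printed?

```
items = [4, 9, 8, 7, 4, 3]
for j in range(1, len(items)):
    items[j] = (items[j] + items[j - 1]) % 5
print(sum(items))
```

j=1: items[1] = (9+4)%5 = 3 → [4, 3, 8, 7, 4, 3]
j=2: items[2] = (8+3)%5 = 1 → [4, 3, 1, 7, 4, 3]
j=3: items[3] = (7+1)%5 = 3 → [4, 3, 1, 3, 4, 3]
j=4: items[4] = (4+3)%5 = 2 → [4, 3, 1, 3, 2, 3]
j=5: items[5] = (3+2)%5 = 0 → [4, 3, 1, 3, 2, 0]
sum = 13

13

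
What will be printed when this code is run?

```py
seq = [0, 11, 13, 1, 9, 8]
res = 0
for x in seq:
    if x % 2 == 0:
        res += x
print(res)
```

x=0: even, res = 0+0 = 0
x=11: not even
x=13: not even
x=1: not even
x=9: not even
x=8: even, res = 0+8 = 8

8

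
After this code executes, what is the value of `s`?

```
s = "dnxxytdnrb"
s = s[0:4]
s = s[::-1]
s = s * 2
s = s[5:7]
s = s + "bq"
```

'xnbq'

slice [0:4] → 'dnxx'
reverse → 'xxnd'
repeat ×2 → 'xxndxxnd'
slice [5:7] → 'xn'
+ 'bq' → 'xnbq'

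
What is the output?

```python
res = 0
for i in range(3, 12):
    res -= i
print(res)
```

i=3: res = 0-3 = -3
i=4: res = (-3)-4 = -7
i=5: res = (-7)-5 = -12
i=6: res = (-12)-6 = -18
i=7: res = (-18)-7 = -25
i=8: res = (-25)-8 = -33
i=9: res = (-33)-9 = -42
i=10: res = (-42)-10 = -52
i=11: res = (-52)-11 = -63

-63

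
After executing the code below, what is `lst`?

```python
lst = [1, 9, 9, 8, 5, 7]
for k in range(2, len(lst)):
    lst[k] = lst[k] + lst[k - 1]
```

[1, 9, 18, 26, 31, 38]

k=2: lst[2] = 9+9 = 18 → [1, 9, 18, 8, 5, 7]
k=3: lst[3] = 8+18 = 26 → [1, 9, 18, 26, 5, 7]
k=4: lst[4] = 5+26 = 31 → [1, 9, 18, 26, 31, 7]
k=5: lst[5] = 7+31 = 38 → [1, 9, 18, 26, 31, 38]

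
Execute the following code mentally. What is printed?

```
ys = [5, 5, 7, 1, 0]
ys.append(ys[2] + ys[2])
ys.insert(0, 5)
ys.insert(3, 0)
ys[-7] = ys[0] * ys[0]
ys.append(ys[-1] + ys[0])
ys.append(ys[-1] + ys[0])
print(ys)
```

[5, 25, 5, 0, 7, 1, 0, 14, 19, 24]

append ys[2]+ys[2] = 7+7 = 14 → [5, 5, 7, 1, 0, 14]
insert 5 at 0 → [5, 5, 5, 7, 1, 0, 14]
insert 0 at 3 → [5, 5, 5, 0, 7, 1, 0, 14]
ys[-7] = ys[0]*ys[0] = 5*5 = 25 → [5, 25, 5, 0, 7, 1, 0, 14]
append ys[-1]+ys[0] = 14+5 = 19 → [5, 25, 5, 0, 7, 1, 0, 14, 19]
append ys[-1]+ys[0] = 19+5 = 24 → [5, 25, 5, 0, 7, 1, 0, 14, 19, 24]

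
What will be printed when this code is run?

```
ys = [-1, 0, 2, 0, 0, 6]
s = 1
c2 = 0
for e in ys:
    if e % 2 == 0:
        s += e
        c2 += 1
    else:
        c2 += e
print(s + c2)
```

e=-1: not even; c2=-1
e=0: even, s = 1+0 = 1; c2=0
e=2: even, s = 1+2 = 3; c2=1
e=0: even, s = 3+0 = 3; c2=2
e=0: even, s = 3+0 = 3; c2=3
e=6: even, s = 3+6 = 9; c2=4
s+c2 = 9+4 = 13

13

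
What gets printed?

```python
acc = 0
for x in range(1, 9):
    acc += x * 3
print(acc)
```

108

x=1: acc = 0+1*3 = 3
x=2: acc = 3+2*3 = 9
x=3: acc = 9+3*3 = 18
x=4: acc = 18+4*3 = 30
x=5: acc = 30+5*3 = 45
x=6: acc = 45+6*3 = 63
x=7: acc = 63+7*3 = 84
x=8: acc = 84+8*3 = 108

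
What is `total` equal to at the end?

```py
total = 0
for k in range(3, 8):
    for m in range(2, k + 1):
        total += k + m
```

185

k=3,m=2: total = 0+5 = 5
k=3,m=3: total = 5+6 = 11
k=4,m=2: total = 11+6 = 17
k=4,m=3: total = 17+7 = 24
k=4,m=4: total = 24+8 = 32
k=5,m=2: total = 32+7 = 39
k=5,m=3: total = 39+8 = 47
k=5,m=4: total = 47+9 = 56
k=5,m=5: total = 56+10 = 66
k=6,m=2: total = 66+8 = 74
k=6,m=3: total = 74+9 = 83
k=6,m=4: total = 83+10 = 93
k=6,m=5: total = 93+11 = 104
k=6,m=6: total = 104+12 = 116
k=7,m=2: total = 116+9 = 125
k=7,m=3: total = 125+10 = 135
k=7,m=4: total = 135+11 = 146
k=7,m=5: total = 146+12 = 158
k=7,m=6: total = 158+13 = 171
k=7,m=7: total = 171+14 = 185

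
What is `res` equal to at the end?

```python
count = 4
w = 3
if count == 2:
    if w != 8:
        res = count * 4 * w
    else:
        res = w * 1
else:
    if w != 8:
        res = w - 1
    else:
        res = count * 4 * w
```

2

count=4, w=3
count == 2 is False; w != 8 is True
→ res = w - 1 = 2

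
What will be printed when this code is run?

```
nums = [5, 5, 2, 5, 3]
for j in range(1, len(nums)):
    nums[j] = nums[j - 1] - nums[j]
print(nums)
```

j=1: nums[1] = 5-5 = 0 → [5, 0, 2, 5, 3]
j=2: nums[2] = 0-2 = -2 → [5, 0, -2, 5, 3]
j=3: nums[3] = (-2)-5 = -7 → [5, 0, -2, -7, 3]
j=4: nums[4] = (-7)-3 = -10 → [5, 0, -2, -7, -10]

[5, 0, -2, -7, -10]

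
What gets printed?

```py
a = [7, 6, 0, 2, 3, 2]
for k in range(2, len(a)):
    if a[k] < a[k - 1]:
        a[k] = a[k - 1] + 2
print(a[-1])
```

k=2: 0<6, a[2] = 6+2 = 8 → [7, 6, 8, 2, 3, 2]
k=3: 2<8, a[3] = 8+2 = 10 → [7, 6, 8, 10, 3, 2]
k=4: 3<10, a[4] = 10+2 = 12 → [7, 6, 8, 10, 12, 2]
k=5: 2<12, a[5] = 12+2 = 14 → [7, 6, 8, 10, 12, 14]

14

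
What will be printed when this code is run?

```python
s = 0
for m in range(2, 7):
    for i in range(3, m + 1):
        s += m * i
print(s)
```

205

m=3,i=3: s = 0+9 = 9
m=4,i=3: s = 9+12 = 21
m=4,i=4: s = 21+16 = 37
m=5,i=3: s = 37+15 = 52
m=5,i=4: s = 52+20 = 72
m=5,i=5: s = 72+25 = 97
m=6,i=3: s = 97+18 = 115
m=6,i=4: s = 115+24 = 139
m=6,i=5: s = 139+30 = 169
m=6,i=6: s = 169+36 = 205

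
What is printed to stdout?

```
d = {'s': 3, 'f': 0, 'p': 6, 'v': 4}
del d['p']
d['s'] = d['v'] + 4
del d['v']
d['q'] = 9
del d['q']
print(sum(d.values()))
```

del 'p' → {'s': 3, 'f': 0, 'v': 4}
d['s'] = d['v']+4 = 8 → {'s': 8, 'f': 0, 'v': 4}
del 'v' → {'s': 8, 'f': 0}
d['q'] = 9 → {'s': 8, 'f': 0, 'q': 9}
del 'q' → {'s': 8, 'f': 0}
sum of values = 8

8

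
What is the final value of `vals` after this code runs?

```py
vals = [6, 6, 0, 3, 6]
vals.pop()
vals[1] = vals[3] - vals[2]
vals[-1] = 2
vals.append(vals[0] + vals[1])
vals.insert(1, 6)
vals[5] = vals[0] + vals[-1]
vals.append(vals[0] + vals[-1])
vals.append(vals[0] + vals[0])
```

[6, 6, 3, 0, 2, 15, 21, 12]

pop() removes 6 → [6, 6, 0, 3]
vals[1] = vals[3]-vals[2] = 3-0 = 3 → [6, 3, 0, 3]
vals[-1] = 2 → [6, 3, 0, 2]
append vals[0]+vals[1] = 6+3 = 9 → [6, 3, 0, 2, 9]
insert 6 at 1 → [6, 6, 3, 0, 2, 9]
vals[5] = vals[0]+vals[-1] = 6+9 = 15 → [6, 6, 3, 0, 2, 15]
append vals[0]+vals[-1] = 6+15 = 21 → [6, 6, 3, 0, 2, 15, 21]
append vals[0]+vals[0] = 6+6 = 12 → [6, 6, 3, 0, 2, 15, 21, 12]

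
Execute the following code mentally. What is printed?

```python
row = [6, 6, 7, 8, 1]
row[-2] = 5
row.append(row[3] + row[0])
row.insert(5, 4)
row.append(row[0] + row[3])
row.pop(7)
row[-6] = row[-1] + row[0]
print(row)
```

[6, 17, 7, 5, 1, 4, 11]

row[-2] = 5 → [6, 6, 7, 5, 1]
append row[3]+row[0] = 5+6 = 11 → [6, 6, 7, 5, 1, 11]
insert 4 at 5 → [6, 6, 7, 5, 1, 4, 11]
append row[0]+row[3] = 6+5 = 11 → [6, 6, 7, 5, 1, 4, 11, 11]
pop(7) removes 11 → [6, 6, 7, 5, 1, 4, 11]
row[-6] = row[-1]+row[0] = 11+6 = 17 → [6, 17, 7, 5, 1, 4, 11]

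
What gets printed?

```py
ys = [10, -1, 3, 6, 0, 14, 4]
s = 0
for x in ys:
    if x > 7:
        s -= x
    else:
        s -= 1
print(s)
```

x=10: >7, s = 0-10 = -10
x=-1: not >7, s = (-10)-1 = -11
x=3: not >7, s = (-11)-1 = -12
x=6: not >7, s = (-12)-1 = -13
x=0: not >7, s = (-13)-1 = -14
x=14: >7, s = (-14)-14 = -28
x=4: not >7, s = (-28)-1 = -29

-29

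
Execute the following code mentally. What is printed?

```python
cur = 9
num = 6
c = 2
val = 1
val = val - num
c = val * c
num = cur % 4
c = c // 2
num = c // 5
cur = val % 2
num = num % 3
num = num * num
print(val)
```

-5

val = 1-6 = -5
c = (-5)*2 = -10
num = 9%4 = 1
c = (-10)//2 = -5
num = (-5)//5 = -1
cur = (-5)%2 = 1
num = (-1)%3 = 2
num = 2*2 = 4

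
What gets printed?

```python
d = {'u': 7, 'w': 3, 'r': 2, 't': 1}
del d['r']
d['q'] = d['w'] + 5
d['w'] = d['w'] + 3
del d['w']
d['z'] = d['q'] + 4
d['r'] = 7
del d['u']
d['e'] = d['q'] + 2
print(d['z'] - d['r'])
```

del 'r' → {'u': 7, 'w': 3, 't': 1}
d['q'] = d['w']+5 = 8 → {'u': 7, 'w': 3, 't': 1, 'q': 8}
d['w'] = d['w']+3 = 6 → {'u': 7, 'w': 6, 't': 1, 'q': 8}
del 'w' → {'u': 7, 't': 1, 'q': 8}
d['z'] = d['q']+4 = 12 → {'u': 7, 't': 1, 'q': 8, 'z': 12}
d['r'] = 7 → {'u': 7, 't': 1, 'q': 8, 'z': 12, 'r': 7}
del 'u' → {'t': 1, 'q': 8, 'z': 12, 'r': 7}
d['e'] = d['q']+2 = 10 → {'t': 1, 'q': 8, 'z': 12, 'r': 7, 'e': 10}
d['z']-d['r'] = 12-7 = 5

5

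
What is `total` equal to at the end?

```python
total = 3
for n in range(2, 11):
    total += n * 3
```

n=2: total = 3+2*3 = 9
n=3: total = 9+3*3 = 18
n=4: total = 18+4*3 = 30
n=5: total = 30+5*3 = 45
n=6: total = 45+6*3 = 63
n=7: total = 63+7*3 = 84
n=8: total = 84+8*3 = 108
n=9: total = 108+9*3 = 135
n=10: total = 135+10*3 = 165

165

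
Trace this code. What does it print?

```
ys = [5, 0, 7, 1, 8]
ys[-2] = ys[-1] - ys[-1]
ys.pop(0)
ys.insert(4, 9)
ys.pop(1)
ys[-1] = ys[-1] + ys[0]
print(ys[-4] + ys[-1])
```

9

ys[-2] = ys[-1]-ys[-1] = 8-8 = 0 → [5, 0, 7, 0, 8]
pop(0) removes 5 → [0, 7, 0, 8]
insert 9 at 4 → [0, 7, 0, 8, 9]
pop(1) removes 7 → [0, 0, 8, 9]
ys[-1] = ys[-1]+ys[0] = 9+0 = 9 → [0, 0, 8, 9]
ys[-4]+ys[-1] = 0+9 = 9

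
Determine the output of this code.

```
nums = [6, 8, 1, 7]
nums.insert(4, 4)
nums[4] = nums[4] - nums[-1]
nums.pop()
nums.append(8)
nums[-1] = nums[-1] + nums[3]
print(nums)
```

insert 4 at 4 → [6, 8, 1, 7, 4]
nums[4] = nums[4]-nums[-1] = 4-4 = 0 → [6, 8, 1, 7, 0]
pop() removes 0 → [6, 8, 1, 7]
append 8 → [6, 8, 1, 7, 8]
nums[-1] = nums[-1]+nums[3] = 8+7 = 15 → [6, 8, 1, 7, 15]

[6, 8, 1, 7, 15]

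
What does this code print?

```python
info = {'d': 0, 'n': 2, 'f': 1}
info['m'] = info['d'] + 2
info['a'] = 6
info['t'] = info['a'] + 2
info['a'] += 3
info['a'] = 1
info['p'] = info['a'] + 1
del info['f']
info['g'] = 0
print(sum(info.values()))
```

15

info['m'] = info['d']+2 = 2 → {'d': 0, 'n': 2, 'f': 1, 'm': 2}
info['a'] = 6 → {'d': 0, 'n': 2, 'f': 1, 'm': 2, 'a': 6}
info['t'] = info['a']+2 = 8 → {'d': 0, 'n': 2, 'f': 1, 'm': 2, 'a': 6, 't': 8}
info['a'] = 6+3 = 9 → {'d': 0, 'n': 2, 'f': 1, 'm': 2, 'a': 9, 't': 8}
info['a'] = 1 → {'d': 0, 'n': 2, 'f': 1, 'm': 2, 'a': 1, 't': 8}
info['p'] = info['a']+1 = 2 → {'d': 0, 'n': 2, 'f': 1, 'm': 2, 'a': 1, 't': 8, 'p': 2}
del 'f' → {'d': 0, 'n': 2, 'm': 2, 'a': 1, 't': 8, 'p': 2}
info['g'] = 0 → {'d': 0, 'n': 2, 'm': 2, 'a': 1, 't': 8, 'p': 2, 'g': 0}
sum of values = 15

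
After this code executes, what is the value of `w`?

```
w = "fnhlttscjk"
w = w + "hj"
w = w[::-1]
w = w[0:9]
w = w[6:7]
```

+ 'hj' → 'fnhlttscjkhj'
reverse → 'jhkjcsttlhnf'
slice [0:9] → 'jhkjcsttl'
slice [6:7] → 't'

't'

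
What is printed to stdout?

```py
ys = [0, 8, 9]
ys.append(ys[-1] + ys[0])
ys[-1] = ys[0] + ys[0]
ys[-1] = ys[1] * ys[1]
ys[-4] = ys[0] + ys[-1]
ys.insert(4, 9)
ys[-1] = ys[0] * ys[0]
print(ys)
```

[64, 8, 9, 64, 4096]

append ys[-1]+ys[0] = 9+0 = 9 → [0, 8, 9, 9]
ys[-1] = ys[0]+ys[0] = 0+0 = 0 → [0, 8, 9, 0]
ys[-1] = ys[1]*ys[1] = 8*8 = 64 → [0, 8, 9, 64]
ys[-4] = ys[0]+ys[-1] = 0+64 = 64 → [64, 8, 9, 64]
insert 9 at 4 → [64, 8, 9, 64, 9]
ys[-1] = ys[0]*ys[0] = 64*64 = 4096 → [64, 8, 9, 64, 4096]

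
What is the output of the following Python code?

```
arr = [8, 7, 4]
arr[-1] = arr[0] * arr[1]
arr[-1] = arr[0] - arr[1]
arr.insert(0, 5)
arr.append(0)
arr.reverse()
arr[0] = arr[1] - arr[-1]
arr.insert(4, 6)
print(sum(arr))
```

23

arr[-1] = arr[0]*arr[1] = 8*7 = 56 → [8, 7, 56]
arr[-1] = arr[0]-arr[1] = 8-7 = 1 → [8, 7, 1]
insert 5 at 0 → [5, 8, 7, 1]
append 0 → [5, 8, 7, 1, 0]
reverse → [0, 1, 7, 8, 5]
arr[0] = arr[1]-arr[-1] = 1-5 = -4 → [-4, 1, 7, 8, 5]
insert 6 at 4 → [-4, 1, 7, 8, 6, 5]
sum = 23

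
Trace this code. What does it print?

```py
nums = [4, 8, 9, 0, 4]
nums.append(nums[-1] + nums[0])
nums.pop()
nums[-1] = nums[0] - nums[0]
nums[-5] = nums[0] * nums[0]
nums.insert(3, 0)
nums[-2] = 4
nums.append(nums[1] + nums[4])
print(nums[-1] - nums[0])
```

-4

append nums[-1]+nums[0] = 4+4 = 8 → [4, 8, 9, 0, 4, 8]
pop() removes 8 → [4, 8, 9, 0, 4]
nums[-1] = nums[0]-nums[0] = 4-4 = 0 → [4, 8, 9, 0, 0]
nums[-5] = nums[0]*nums[0] = 4*4 = 16 → [16, 8, 9, 0, 0]
insert 0 at 3 → [16, 8, 9, 0, 0, 0]
nums[-2] = 4 → [16, 8, 9, 0, 4, 0]
append nums[1]+nums[4] = 8+4 = 12 → [16, 8, 9, 0, 4, 0, 12]
nums[-1]-nums[0] = 12-16 = -4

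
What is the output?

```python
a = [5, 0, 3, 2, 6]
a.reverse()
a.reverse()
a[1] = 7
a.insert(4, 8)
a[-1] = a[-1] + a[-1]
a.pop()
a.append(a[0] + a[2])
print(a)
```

[5, 7, 3, 2, 8, 8]

reverse → [6, 2, 3, 0, 5]
reverse → [5, 0, 3, 2, 6]
a[1] = 7 → [5, 7, 3, 2, 6]
insert 8 at 4 → [5, 7, 3, 2, 8, 6]
a[-1] = a[-1]+a[-1] = 6+6 = 12 → [5, 7, 3, 2, 8, 12]
pop() removes 12 → [5, 7, 3, 2, 8]
append a[0]+a[2] = 5+3 = 8 → [5, 7, 3, 2, 8, 8]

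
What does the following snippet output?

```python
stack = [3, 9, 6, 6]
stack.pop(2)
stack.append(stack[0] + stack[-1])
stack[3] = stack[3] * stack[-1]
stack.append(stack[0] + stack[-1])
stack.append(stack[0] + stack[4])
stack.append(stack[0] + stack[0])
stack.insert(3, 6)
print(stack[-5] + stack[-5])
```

pop(2) removes 6 → [3, 9, 6]
append stack[0]+stack[-1] = 3+6 = 9 → [3, 9, 6, 9]
stack[3] = stack[3]*stack[-1] = 9*9 = 81 → [3, 9, 6, 81]
append stack[0]+stack[-1] = 3+81 = 84 → [3, 9, 6, 81, 84]
append stack[0]+stack[4] = 3+84 = 87 → [3, 9, 6, 81, 84, 87]
append stack[0]+stack[0] = 3+3 = 6 → [3, 9, 6, 81, 84, 87, 6]
insert 6 at 3 → [3, 9, 6, 6, 81, 84, 87, 6]
stack[-5]+stack[-5] = 6+6 = 12

12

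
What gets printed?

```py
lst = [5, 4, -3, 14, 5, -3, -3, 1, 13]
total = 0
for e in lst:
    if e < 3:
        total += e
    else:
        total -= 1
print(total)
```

-13

e=5: not <3, total = 0-1 = -1
e=4: not <3, total = (-1)-1 = -2
e=-3: <3, total = (-2)+(-3) = -5
e=14: not <3, total = (-5)-1 = -6
e=5: not <3, total = (-6)-1 = -7
e=-3: <3, total = (-7)+(-3) = -10
e=-3: <3, total = (-10)+(-3) = -13
e=1: <3, total = (-13)+1 = -12
e=13: not <3, total = (-12)-1 = -13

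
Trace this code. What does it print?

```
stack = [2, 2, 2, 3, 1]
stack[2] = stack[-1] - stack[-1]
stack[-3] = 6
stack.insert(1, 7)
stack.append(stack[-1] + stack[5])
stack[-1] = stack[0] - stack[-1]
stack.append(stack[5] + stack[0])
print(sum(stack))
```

24

stack[2] = stack[-1]-stack[-1] = 1-1 = 0 → [2, 2, 0, 3, 1]
stack[-3] = 6 → [2, 2, 6, 3, 1]
insert 7 at 1 → [2, 7, 2, 6, 3, 1]
append stack[-1]+stack[5] = 1+1 = 2 → [2, 7, 2, 6, 3, 1, 2]
stack[-1] = stack[0]-stack[-1] = 2-2 = 0 → [2, 7, 2, 6, 3, 1, 0]
append stack[5]+stack[0] = 1+2 = 3 → [2, 7, 2, 6, 3, 1, 0, 3]
sum = 24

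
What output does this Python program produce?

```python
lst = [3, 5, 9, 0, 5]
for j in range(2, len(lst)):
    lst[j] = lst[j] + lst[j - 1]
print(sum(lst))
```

55

j=2: lst[2] = 9+5 = 14 → [3, 5, 14, 0, 5]
j=3: lst[3] = 0+14 = 14 → [3, 5, 14, 14, 5]
j=4: lst[4] = 5+14 = 19 → [3, 5, 14, 14, 19]
sum = 55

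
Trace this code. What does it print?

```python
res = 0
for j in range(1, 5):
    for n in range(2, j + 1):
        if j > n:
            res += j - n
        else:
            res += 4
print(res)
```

j=2,n=2: not 2>2, res = 0+4 = 4
j=3,n=2: 3>2, res = 4+1 = 5
j=3,n=3: not 3>3, res = 5+4 = 9
j=4,n=2: 4>2, res = 9+2 = 11
j=4,n=3: 4>3, res = 11+1 = 12
j=4,n=4: not 4>4, res = 12+4 = 16

16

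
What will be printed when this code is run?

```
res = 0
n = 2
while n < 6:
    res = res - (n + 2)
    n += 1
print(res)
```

n=2: res = 0-4 = -4
n=3: res = (-4)-5 = -9
n=4: res = (-9)-6 = -15
n=5: res = (-15)-7 = -22

-22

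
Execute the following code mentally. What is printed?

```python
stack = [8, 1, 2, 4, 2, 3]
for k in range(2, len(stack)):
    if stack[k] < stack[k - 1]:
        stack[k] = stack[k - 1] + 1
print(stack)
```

k=2: 2>=1, unchanged → [8, 1, 2, 4, 2, 3]
k=3: 4>=2, unchanged → [8, 1, 2, 4, 2, 3]
k=4: 2<4, stack[4] = 4+1 = 5 → [8, 1, 2, 4, 5, 3]
k=5: 3<5, stack[5] = 5+1 = 6 → [8, 1, 2, 4, 5, 6]

[8, 1, 2, 4, 5, 6]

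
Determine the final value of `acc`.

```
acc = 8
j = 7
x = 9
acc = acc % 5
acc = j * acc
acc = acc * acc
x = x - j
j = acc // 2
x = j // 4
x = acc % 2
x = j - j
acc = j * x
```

acc = 8%5 = 3
acc = 7*3 = 21
acc = 21*21 = 441
x = 9-7 = 2
j = 441//2 = 220
x = 220//4 = 55
x = 441%2 = 1
x = 220-220 = 0
acc = 220*0 = 0

0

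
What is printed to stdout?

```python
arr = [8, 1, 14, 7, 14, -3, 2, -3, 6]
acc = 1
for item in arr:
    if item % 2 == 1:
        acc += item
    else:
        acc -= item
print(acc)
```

-41

item=8: not odd, acc = 1-8 = -7
item=1: odd, acc = (-7)+1 = -6
item=14: not odd, acc = (-6)-14 = -20
item=7: odd, acc = (-20)+7 = -13
item=14: not odd, acc = (-13)-14 = -27
item=-3: odd, acc = (-27)+(-3) = -30
item=2: not odd, acc = (-30)-2 = -32
item=-3: odd, acc = (-32)+(-3) = -35
item=6: not odd, acc = (-35)-6 = -41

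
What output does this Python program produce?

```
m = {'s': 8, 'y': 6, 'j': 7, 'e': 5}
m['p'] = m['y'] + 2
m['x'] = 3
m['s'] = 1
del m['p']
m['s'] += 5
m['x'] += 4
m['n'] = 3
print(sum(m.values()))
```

34

m['p'] = m['y']+2 = 8 → {'s': 8, 'y': 6, 'j': 7, 'e': 5, 'p': 8}
m['x'] = 3 → {'s': 8, 'y': 6, 'j': 7, 'e': 5, 'p': 8, 'x': 3}
m['s'] = 1 → {'s': 1, 'y': 6, 'j': 7, 'e': 5, 'p': 8, 'x': 3}
del 'p' → {'s': 1, 'y': 6, 'j': 7, 'e': 5, 'x': 3}
m['s'] = 1+5 = 6 → {'s': 6, 'y': 6, 'j': 7, 'e': 5, 'x': 3}
m['x'] = 3+4 = 7 → {'s': 6, 'y': 6, 'j': 7, 'e': 5, 'x': 7}
m['n'] = 3 → {'s': 6, 'y': 6, 'j': 7, 'e': 5, 'x': 7, 'n': 3}
sum of values = 34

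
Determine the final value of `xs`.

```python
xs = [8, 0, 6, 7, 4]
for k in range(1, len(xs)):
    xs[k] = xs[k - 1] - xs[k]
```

k=1: xs[1] = 8-0 = 8 → [8, 8, 6, 7, 4]
k=2: xs[2] = 8-6 = 2 → [8, 8, 2, 7, 4]
k=3: xs[3] = 2-7 = -5 → [8, 8, 2, -5, 4]
k=4: xs[4] = (-5)-4 = -9 → [8, 8, 2, -5, -9]

[8, 8, 2, -5, -9]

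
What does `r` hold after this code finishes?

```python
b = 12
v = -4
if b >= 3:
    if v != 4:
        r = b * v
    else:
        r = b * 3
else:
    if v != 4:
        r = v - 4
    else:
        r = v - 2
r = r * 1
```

-48

b=12, v=-4
b >= 3 is True; v != 4 is True
→ r = b * v = -48
r = (-48)*1 = -48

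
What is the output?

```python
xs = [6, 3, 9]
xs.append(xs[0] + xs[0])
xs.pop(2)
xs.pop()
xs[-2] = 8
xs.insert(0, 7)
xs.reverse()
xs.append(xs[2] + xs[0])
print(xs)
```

[3, 8, 7, 10]

append xs[0]+xs[0] = 6+6 = 12 → [6, 3, 9, 12]
pop(2) removes 9 → [6, 3, 12]
pop() removes 12 → [6, 3]
xs[-2] = 8 → [8, 3]
insert 7 at 0 → [7, 8, 3]
reverse → [3, 8, 7]
append xs[2]+xs[0] = 7+3 = 10 → [3, 8, 7, 10]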